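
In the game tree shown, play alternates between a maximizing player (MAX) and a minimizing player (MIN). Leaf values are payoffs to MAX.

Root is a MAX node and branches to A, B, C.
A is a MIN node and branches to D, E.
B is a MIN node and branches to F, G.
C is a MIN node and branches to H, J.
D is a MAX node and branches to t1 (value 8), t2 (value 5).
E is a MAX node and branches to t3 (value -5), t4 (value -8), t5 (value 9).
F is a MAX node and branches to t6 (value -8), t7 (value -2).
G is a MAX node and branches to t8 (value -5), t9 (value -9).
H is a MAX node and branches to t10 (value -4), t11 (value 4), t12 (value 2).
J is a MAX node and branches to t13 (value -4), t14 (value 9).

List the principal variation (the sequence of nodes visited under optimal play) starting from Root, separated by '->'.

D (MAX): max(8, 5) = 8
E (MAX): max(-5, -8, 9) = 9
A (MIN): min(8, 9) = 8
F (MAX): max(-8, -2) = -2
G (MAX): max(-5, -9) = -5
B (MIN): min(-2, -5) = -5
H (MAX): max(-4, 4, 2) = 4
J (MAX): max(-4, 9) = 9
C (MIN): min(4, 9) = 4
Root (MAX): max(8, -5, 4) = 8
At Root, MAX picks A (highest: 8).
At A, MIN picks D (lowest: 8).
At D, MAX picks t1 (highest: 8).
Terminal value 8.

Root -> A -> D -> t1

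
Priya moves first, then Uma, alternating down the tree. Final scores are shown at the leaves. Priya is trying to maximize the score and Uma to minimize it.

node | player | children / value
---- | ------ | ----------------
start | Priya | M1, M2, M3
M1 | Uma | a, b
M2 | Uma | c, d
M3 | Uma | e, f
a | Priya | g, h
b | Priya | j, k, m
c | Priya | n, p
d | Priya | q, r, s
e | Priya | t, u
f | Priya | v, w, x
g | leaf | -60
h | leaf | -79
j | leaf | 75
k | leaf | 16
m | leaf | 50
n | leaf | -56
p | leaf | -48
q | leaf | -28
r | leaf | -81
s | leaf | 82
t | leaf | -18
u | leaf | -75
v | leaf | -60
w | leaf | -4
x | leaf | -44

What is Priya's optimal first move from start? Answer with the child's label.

a (Priya): max(-60, -79) = -60
b (Priya): max(75, 16, 50) = 75
M1 (Uma): min(-60, 75) = -60
c (Priya): max(-56, -48) = -48
d (Priya): max(-28, -81, 82) = 82
M2 (Uma): min(-48, 82) = -48
e (Priya): max(-18, -75) = -18
f (Priya): max(-60, -4, -44) = -4
M3 (Uma): min(-18, -4) = -18
start (Priya): max(-60, -48, -18) = -18
Priya at start wants the highest of {M1=-60, M2=-48, M3=-18}, so chooses M3.

M3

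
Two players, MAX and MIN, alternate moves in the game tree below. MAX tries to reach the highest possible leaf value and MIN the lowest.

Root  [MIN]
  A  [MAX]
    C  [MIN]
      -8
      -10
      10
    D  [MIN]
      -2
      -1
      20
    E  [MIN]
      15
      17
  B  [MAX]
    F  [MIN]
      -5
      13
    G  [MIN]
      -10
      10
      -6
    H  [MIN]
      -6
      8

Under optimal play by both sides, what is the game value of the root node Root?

C (MIN): min(-8, -10, 10) = -10
D (MIN): min(-2, -1, 20) = -2
E (MIN): min(15, 17) = 15
A (MAX): max(-10, -2, 15) = 15
F (MIN): min(-5, 13) = -5
G (MIN): min(-10, 10, -6) = -10
H (MIN): min(-6, 8) = -6
B (MAX): max(-5, -10, -6) = -5
Root (MIN): min(15, -5) = -5

-5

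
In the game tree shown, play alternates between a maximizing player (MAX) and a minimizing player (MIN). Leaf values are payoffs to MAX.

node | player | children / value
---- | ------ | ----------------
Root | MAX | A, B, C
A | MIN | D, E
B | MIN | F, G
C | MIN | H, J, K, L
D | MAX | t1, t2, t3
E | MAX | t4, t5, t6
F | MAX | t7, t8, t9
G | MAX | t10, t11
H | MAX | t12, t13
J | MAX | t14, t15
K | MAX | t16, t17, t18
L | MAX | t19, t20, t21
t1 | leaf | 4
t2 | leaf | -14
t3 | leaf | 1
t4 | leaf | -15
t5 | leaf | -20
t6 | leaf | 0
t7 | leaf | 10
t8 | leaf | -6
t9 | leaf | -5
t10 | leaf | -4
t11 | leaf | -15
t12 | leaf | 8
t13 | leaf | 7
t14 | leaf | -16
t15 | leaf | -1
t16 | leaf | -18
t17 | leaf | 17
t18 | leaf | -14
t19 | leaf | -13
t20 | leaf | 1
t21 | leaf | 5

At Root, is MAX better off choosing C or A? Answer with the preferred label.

H (MAX): max(8, 7) = 8
J (MAX): max(-16, -1) = -1
K (MAX): max(-18, 17, -14) = 17
L (MAX): max(-13, 1, 5) = 5
C (MIN): min(8, -1, 17, 5) = -1
D (MAX): max(4, -14, 1) = 4
E (MAX): max(-15, -20, 0) = 0
A (MIN): min(4, 0) = 0
MAX prefers the higher value; C=-1, A=0. A is better since 0 > -1.

A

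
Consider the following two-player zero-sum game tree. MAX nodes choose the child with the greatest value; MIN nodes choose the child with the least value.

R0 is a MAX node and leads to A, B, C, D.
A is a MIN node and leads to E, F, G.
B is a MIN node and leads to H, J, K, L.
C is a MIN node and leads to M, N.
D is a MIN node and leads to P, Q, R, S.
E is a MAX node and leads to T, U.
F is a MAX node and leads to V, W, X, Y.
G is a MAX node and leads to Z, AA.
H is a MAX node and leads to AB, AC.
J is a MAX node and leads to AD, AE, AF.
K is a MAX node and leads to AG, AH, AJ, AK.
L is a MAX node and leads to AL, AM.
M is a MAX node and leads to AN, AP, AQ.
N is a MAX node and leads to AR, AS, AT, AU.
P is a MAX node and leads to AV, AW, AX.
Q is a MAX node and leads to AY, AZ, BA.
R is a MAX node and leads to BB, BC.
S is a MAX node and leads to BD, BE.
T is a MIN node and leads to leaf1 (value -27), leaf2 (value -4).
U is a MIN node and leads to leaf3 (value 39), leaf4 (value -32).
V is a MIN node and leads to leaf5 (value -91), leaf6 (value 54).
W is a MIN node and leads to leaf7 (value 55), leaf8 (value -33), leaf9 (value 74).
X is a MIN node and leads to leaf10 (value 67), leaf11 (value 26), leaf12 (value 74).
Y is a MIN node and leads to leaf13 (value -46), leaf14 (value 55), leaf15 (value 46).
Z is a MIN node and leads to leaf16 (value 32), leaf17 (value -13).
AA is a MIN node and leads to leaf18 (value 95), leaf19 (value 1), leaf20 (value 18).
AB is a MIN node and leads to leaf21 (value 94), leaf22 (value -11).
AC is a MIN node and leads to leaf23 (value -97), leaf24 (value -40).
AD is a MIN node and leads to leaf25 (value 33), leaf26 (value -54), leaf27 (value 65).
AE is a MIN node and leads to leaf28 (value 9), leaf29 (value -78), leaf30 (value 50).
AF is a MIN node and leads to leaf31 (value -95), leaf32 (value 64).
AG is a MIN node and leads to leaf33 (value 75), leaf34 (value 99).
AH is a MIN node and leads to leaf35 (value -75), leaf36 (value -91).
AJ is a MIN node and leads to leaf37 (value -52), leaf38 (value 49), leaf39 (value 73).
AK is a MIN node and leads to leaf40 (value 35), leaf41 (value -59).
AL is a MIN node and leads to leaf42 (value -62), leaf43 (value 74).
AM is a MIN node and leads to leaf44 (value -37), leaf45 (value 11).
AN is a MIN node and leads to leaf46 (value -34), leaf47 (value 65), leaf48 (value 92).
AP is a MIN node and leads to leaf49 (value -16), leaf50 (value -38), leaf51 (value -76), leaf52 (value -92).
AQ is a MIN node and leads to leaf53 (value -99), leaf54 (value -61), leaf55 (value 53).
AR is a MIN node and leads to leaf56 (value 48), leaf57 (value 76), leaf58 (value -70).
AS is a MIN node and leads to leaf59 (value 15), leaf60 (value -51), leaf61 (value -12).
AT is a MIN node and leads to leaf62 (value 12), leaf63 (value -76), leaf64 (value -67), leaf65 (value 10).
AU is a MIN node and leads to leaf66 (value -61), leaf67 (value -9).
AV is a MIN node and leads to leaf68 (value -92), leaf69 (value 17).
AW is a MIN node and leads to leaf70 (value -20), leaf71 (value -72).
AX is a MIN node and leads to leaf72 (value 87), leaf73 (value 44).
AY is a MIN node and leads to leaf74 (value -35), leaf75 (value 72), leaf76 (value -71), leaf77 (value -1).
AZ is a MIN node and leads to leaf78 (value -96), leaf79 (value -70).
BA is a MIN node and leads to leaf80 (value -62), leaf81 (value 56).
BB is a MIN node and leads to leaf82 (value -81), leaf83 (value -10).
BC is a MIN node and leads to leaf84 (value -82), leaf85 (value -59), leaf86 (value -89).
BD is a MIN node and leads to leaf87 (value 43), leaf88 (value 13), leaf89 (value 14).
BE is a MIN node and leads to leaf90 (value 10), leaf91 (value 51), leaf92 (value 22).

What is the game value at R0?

T (MIN): min(-27, -4) = -27
U (MIN): min(39, -32) = -32
E (MAX): max(-27, -32) = -27
V (MIN): min(-91, 54) = -91
W (MIN): min(55, -33, 74) = -33
X (MIN): min(67, 26, 74) = 26
Y (MIN): min(-46, 55, 46) = -46
F (MAX): max(-91, -33, 26, -46) = 26
Z (MIN): min(32, -13) = -13
AA (MIN): min(95, 1, 18) = 1
G (MAX): max(-13, 1) = 1
A (MIN): min(-27, 26, 1) = -27
AB (MIN): min(94, -11) = -11
AC (MIN): min(-97, -40) = -97
H (MAX): max(-11, -97) = -11
AD (MIN): min(33, -54, 65) = -54
AE (MIN): min(9, -78, 50) = -78
AF (MIN): min(-95, 64) = -95
J (MAX): max(-54, -78, -95) = -54
AG (MIN): min(75, 99) = 75
AH (MIN): min(-75, -91) = -91
AJ (MIN): min(-52, 49, 73) = -52
AK (MIN): min(35, -59) = -59
K (MAX): max(75, -91, -52, -59) = 75
AL (MIN): min(-62, 74) = -62
AM (MIN): min(-37, 11) = -37
L (MAX): max(-62, -37) = -37
B (MIN): min(-11, -54, 75, -37) = -54
AN (MIN): min(-34, 65, 92) = -34
AP (MIN): min(-16, -38, -76, -92) = -92
AQ (MIN): min(-99, -61, 53) = -99
M (MAX): max(-34, -92, -99) = -34
AR (MIN): min(48, 76, -70) = -70
AS (MIN): min(15, -51, -12) = -51
AT (MIN): min(12, -76, -67, 10) = -76
AU (MIN): min(-61, -9) = -61
N (MAX): max(-70, -51, -76, -61) = -51
C (MIN): min(-34, -51) = -51
AV (MIN): min(-92, 17) = -92
AW (MIN): min(-20, -72) = -72
AX (MIN): min(87, 44) = 44
P (MAX): max(-92, -72, 44) = 44
AY (MIN): min(-35, 72, -71, -1) = -71
AZ (MIN): min(-96, -70) = -96
BA (MIN): min(-62, 56) = -62
Q (MAX): max(-71, -96, -62) = -62
BB (MIN): min(-81, -10) = -81
BC (MIN): min(-82, -59, -89) = -89
R (MAX): max(-81, -89) = -81
BD (MIN): min(43, 13, 14) = 13
BE (MIN): min(10, 51, 22) = 10
S (MAX): max(13, 10) = 13
D (MIN): min(44, -62, -81, 13) = -81
R0 (MAX): max(-27, -54, -51, -81) = -27

-27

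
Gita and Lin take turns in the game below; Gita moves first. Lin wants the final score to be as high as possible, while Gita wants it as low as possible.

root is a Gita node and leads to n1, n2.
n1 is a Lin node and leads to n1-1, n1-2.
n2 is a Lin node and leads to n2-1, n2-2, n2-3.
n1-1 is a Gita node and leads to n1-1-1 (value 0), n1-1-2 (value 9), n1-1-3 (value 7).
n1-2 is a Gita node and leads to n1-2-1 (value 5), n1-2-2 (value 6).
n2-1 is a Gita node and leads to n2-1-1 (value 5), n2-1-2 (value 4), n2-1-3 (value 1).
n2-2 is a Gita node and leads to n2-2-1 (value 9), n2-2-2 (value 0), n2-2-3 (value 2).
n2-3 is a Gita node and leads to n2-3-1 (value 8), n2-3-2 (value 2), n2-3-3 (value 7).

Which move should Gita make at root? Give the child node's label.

n2

n1-1 (Gita): min(0, 9, 7) = 0
n1-2 (Gita): min(5, 6) = 5
n1 (Lin): max(0, 5) = 5
n2-1 (Gita): min(5, 4, 1) = 1
n2-2 (Gita): min(9, 0, 2) = 0
n2-3 (Gita): min(8, 2, 7) = 2
n2 (Lin): max(1, 0, 2) = 2
root (Gita): min(5, 2) = 2
Gita at root wants the lowest of {n1=5, n2=2}, so chooses n2.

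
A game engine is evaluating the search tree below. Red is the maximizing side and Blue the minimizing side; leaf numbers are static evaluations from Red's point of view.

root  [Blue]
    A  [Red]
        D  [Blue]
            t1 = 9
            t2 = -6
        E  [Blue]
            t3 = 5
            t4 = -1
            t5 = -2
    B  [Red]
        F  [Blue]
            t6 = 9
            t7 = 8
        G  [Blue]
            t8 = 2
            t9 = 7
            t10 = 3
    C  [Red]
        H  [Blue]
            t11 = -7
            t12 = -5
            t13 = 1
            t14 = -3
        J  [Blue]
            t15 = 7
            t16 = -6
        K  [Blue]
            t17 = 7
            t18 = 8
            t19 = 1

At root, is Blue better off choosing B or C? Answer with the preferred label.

C

F (Blue): min(9, 8) = 8
G (Blue): min(2, 7, 3) = 2
B (Red): max(8, 2) = 8
H (Blue): min(-7, -5, 1, -3) = -7
J (Blue): min(7, -6) = -6
K (Blue): min(7, 8, 1) = 1
C (Red): max(-7, -6, 1) = 1
Blue prefers the lower value; B=8, C=1. C is better since 1 < 8.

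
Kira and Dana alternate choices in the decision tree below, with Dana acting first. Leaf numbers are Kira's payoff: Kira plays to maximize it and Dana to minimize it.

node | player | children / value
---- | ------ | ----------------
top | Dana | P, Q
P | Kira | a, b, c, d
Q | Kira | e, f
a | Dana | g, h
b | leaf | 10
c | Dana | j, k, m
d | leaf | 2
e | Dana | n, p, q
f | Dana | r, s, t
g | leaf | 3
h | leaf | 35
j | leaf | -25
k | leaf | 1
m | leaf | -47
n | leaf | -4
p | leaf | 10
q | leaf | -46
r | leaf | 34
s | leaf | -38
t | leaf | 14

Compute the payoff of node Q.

e (Dana): min(-4, 10, -46) = -46
f (Dana): min(34, -38, 14) = -38
Q (Kira): max(-46, -38) = -38

-38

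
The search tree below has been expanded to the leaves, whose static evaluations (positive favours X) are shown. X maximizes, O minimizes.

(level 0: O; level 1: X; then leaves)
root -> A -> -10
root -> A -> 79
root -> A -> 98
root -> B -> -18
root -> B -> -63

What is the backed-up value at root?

-18

A (X): max(-10, 79, 98) = 98
B (X): max(-18, -63) = -18
root (O): min(98, -18) = -18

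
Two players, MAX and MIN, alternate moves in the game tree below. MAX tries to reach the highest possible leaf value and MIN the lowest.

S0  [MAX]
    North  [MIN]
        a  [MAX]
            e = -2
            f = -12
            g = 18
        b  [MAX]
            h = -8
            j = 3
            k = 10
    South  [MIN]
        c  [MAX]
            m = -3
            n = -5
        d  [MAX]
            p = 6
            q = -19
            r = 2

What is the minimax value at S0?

a (MAX): max(-2, -12, 18) = 18
b (MAX): max(-8, 3, 10) = 10
North (MIN): min(18, 10) = 10
c (MAX): max(-3, -5) = -3
d (MAX): max(6, -19, 2) = 6
South (MIN): min(-3, 6) = -3
S0 (MAX): max(10, -3) = 10

10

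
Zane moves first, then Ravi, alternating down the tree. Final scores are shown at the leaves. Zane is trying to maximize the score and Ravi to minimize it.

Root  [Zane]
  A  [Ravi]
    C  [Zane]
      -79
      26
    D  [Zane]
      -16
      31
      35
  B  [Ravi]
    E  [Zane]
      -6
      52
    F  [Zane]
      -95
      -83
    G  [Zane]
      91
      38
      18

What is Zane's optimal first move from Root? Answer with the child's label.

C (Zane): max(-79, 26) = 26
D (Zane): max(-16, 31, 35) = 35
A (Ravi): min(26, 35) = 26
E (Zane): max(-6, 52) = 52
F (Zane): max(-95, -83) = -83
G (Zane): max(91, 38, 18) = 91
B (Ravi): min(52, -83, 91) = -83
Root (Zane): max(26, -83) = 26
Zane at Root wants the highest of {A=26, B=-83}, so chooses A.

A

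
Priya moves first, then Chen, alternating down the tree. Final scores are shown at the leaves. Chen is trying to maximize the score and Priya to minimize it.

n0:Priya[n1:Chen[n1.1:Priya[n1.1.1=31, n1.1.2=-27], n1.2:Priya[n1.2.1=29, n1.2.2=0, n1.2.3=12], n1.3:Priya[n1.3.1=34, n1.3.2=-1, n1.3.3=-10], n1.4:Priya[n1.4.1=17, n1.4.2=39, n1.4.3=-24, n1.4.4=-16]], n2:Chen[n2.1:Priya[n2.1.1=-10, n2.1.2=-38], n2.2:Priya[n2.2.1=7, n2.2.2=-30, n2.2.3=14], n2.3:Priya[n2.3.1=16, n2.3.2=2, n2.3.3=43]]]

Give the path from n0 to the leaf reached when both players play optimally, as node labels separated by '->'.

n0 -> n1 -> n1.2 -> n1.2.2

n1.1 (Priya): min(31, -27) = -27
n1.2 (Priya): min(29, 0, 12) = 0
n1.3 (Priya): min(34, -1, -10) = -10
n1.4 (Priya): min(17, 39, -24, -16) = -24
n1 (Chen): max(-27, 0, -10, -24) = 0
n2.1 (Priya): min(-10, -38) = -38
n2.2 (Priya): min(7, -30, 14) = -30
n2.3 (Priya): min(16, 2, 43) = 2
n2 (Chen): max(-38, -30, 2) = 2
n0 (Priya): min(0, 2) = 0
At n0, Priya picks n1 (lowest: 0).
At n1, Chen picks n1.2 (highest: 0).
At n1.2, Priya picks n1.2.2 (lowest: 0).
Terminal value 0.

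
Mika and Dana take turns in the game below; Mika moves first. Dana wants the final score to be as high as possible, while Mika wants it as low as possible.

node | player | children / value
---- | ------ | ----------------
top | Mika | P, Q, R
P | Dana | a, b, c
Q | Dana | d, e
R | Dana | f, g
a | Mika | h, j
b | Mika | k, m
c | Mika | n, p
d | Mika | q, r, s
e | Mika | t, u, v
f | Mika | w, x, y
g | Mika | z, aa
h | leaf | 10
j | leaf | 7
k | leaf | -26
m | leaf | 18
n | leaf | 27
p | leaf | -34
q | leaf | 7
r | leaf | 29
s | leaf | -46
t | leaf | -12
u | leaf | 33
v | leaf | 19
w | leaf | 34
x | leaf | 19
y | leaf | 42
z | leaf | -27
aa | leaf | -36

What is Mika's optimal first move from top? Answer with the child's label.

Q

a (Mika): min(10, 7) = 7
b (Mika): min(-26, 18) = -26
c (Mika): min(27, -34) = -34
P (Dana): max(7, -26, -34) = 7
d (Mika): min(7, 29, -46) = -46
e (Mika): min(-12, 33, 19) = -12
Q (Dana): max(-46, -12) = -12
f (Mika): min(34, 19, 42) = 19
g (Mika): min(-27, -36) = -36
R (Dana): max(19, -36) = 19
top (Mika): min(7, -12, 19) = -12
Mika at top wants the lowest of {P=7, Q=-12, R=19}, so chooses Q.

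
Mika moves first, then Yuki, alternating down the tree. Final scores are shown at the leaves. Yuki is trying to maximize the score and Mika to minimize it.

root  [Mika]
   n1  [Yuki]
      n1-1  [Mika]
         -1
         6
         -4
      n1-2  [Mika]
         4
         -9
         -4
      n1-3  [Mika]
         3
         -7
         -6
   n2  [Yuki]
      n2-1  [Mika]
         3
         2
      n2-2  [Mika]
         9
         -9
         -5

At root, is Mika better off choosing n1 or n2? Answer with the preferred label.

n1

n1-1 (Mika): min(-1, 6, -4) = -4
n1-2 (Mika): min(4, -9, -4) = -9
n1-3 (Mika): min(3, -7, -6) = -7
n1 (Yuki): max(-4, -9, -7) = -4
n2-1 (Mika): min(3, 2) = 2
n2-2 (Mika): min(9, -9, -5) = -9
n2 (Yuki): max(2, -9) = 2
Mika prefers the lower value; n1=-4, n2=2. n1 is better since -4 < 2.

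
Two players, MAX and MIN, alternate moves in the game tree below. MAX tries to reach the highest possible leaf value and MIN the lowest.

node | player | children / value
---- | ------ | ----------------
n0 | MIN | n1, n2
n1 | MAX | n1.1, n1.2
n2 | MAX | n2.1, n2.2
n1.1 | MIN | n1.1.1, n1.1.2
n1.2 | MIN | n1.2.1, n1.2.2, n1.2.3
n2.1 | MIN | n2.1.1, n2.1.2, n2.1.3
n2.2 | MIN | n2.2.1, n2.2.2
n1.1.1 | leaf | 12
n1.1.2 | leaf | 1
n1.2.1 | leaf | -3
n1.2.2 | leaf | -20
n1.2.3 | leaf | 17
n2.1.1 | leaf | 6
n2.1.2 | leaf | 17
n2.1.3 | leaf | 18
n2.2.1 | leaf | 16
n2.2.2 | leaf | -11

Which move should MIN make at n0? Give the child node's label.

n1

n1.1 (MIN): min(12, 1) = 1
n1.2 (MIN): min(-3, -20, 17) = -20
n1 (MAX): max(1, -20) = 1
n2.1 (MIN): min(6, 17, 18) = 6
n2.2 (MIN): min(16, -11) = -11
n2 (MAX): max(6, -11) = 6
n0 (MIN): min(1, 6) = 1
MIN at n0 wants the lowest of {n1=1, n2=6}, so chooses n1.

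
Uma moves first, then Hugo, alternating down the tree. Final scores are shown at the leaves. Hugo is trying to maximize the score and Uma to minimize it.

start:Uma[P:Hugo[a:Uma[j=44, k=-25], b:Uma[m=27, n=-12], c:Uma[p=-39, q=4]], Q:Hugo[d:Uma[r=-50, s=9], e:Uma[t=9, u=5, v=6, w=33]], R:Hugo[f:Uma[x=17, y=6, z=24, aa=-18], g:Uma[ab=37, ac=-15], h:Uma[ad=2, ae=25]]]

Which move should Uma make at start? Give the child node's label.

a (Uma): min(44, -25) = -25
b (Uma): min(27, -12) = -12
c (Uma): min(-39, 4) = -39
P (Hugo): max(-25, -12, -39) = -12
d (Uma): min(-50, 9) = -50
e (Uma): min(9, 5, 6, 33) = 5
Q (Hugo): max(-50, 5) = 5
f (Uma): min(17, 6, 24, -18) = -18
g (Uma): min(37, -15) = -15
h (Uma): min(2, 25) = 2
R (Hugo): max(-18, -15, 2) = 2
start (Uma): min(-12, 5, 2) = -12
Uma at start wants the lowest of {P=-12, Q=5, R=2}, so chooses P.

P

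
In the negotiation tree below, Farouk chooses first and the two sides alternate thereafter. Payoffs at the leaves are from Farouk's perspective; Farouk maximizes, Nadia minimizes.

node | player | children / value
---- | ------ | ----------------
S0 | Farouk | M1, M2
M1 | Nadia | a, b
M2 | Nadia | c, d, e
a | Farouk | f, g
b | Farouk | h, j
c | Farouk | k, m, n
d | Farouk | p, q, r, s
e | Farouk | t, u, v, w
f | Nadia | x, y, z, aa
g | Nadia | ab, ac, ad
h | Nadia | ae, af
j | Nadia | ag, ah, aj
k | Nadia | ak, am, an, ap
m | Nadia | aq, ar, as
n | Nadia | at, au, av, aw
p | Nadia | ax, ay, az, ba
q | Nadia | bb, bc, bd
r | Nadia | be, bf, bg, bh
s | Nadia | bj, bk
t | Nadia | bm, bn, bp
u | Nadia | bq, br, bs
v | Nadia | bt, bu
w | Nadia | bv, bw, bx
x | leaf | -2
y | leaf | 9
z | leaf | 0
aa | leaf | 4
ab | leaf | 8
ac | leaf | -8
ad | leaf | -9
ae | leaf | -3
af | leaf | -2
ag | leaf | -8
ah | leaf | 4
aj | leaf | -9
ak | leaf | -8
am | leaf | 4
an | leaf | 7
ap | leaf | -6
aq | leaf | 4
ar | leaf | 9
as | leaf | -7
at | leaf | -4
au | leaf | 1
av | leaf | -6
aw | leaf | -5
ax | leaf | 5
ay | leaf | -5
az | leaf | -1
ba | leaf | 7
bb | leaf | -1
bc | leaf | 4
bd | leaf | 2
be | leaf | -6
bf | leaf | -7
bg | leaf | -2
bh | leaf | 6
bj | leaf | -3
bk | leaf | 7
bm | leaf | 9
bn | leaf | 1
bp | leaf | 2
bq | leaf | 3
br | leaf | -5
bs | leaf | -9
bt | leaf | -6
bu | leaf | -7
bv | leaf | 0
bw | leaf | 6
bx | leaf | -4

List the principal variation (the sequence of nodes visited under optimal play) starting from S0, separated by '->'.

S0 -> M1 -> b -> h -> ae

f (Nadia): min(-2, 9, 0, 4) = -2
g (Nadia): min(8, -8, -9) = -9
a (Farouk): max(-2, -9) = -2
h (Nadia): min(-3, -2) = -3
j (Nadia): min(-8, 4, -9) = -9
b (Farouk): max(-3, -9) = -3
M1 (Nadia): min(-2, -3) = -3
k (Nadia): min(-8, 4, 7, -6) = -8
m (Nadia): min(4, 9, -7) = -7
n (Nadia): min(-4, 1, -6, -5) = -6
c (Farouk): max(-8, -7, -6) = -6
p (Nadia): min(5, -5, -1, 7) = -5
q (Nadia): min(-1, 4, 2) = -1
r (Nadia): min(-6, -7, -2, 6) = -7
s (Nadia): min(-3, 7) = -3
d (Farouk): max(-5, -1, -7, -3) = -1
t (Nadia): min(9, 1, 2) = 1
u (Nadia): min(3, -5, -9) = -9
v (Nadia): min(-6, -7) = -7
w (Nadia): min(0, 6, -4) = -4
e (Farouk): max(1, -9, -7, -4) = 1
M2 (Nadia): min(-6, -1, 1) = -6
S0 (Farouk): max(-3, -6) = -3
At S0, Farouk picks M1 (highest: -3).
At M1, Nadia picks b (lowest: -3).
At b, Farouk picks h (highest: -3).
At h, Nadia picks ae (lowest: -3).
Terminal value -3.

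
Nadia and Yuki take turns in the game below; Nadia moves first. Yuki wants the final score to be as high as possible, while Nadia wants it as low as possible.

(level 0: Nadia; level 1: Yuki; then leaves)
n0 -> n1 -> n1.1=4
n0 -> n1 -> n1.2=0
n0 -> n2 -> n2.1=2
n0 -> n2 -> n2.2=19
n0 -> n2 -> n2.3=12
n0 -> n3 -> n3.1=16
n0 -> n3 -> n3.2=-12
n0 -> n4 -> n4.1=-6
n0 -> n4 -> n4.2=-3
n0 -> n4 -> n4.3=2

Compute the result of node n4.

n4 (Yuki): max(-6, -3, 2) = 2

2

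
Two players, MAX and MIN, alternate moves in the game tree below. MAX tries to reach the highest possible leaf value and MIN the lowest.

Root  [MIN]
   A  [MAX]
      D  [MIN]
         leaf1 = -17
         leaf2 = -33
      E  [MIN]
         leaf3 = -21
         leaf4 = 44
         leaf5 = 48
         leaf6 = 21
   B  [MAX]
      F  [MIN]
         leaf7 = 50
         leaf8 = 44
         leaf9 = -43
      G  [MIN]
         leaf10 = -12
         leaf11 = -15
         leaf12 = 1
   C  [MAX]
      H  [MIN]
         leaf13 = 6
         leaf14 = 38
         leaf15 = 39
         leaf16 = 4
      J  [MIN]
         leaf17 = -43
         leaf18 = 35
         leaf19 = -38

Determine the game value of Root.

D (MIN): min(-17, -33) = -33
E (MIN): min(-21, 44, 48, 21) = -21
A (MAX): max(-33, -21) = -21
F (MIN): min(50, 44, -43) = -43
G (MIN): min(-12, -15, 1) = -15
B (MAX): max(-43, -15) = -15
H (MIN): min(6, 38, 39, 4) = 4
J (MIN): min(-43, 35, -38) = -43
C (MAX): max(4, -43) = 4
Root (MIN): min(-21, -15, 4) = -21

-21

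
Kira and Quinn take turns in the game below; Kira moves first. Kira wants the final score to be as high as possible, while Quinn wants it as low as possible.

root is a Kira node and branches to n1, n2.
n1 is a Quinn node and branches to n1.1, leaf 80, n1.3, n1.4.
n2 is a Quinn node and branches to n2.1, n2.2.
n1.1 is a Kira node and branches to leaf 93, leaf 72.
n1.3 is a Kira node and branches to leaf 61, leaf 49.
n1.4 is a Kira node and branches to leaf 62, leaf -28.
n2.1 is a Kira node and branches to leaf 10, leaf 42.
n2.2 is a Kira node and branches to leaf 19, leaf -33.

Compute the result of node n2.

19

n2.1 (Kira): max(10, 42) = 42
n2.2 (Kira): max(19, -33) = 19
n2 (Quinn): min(42, 19) = 19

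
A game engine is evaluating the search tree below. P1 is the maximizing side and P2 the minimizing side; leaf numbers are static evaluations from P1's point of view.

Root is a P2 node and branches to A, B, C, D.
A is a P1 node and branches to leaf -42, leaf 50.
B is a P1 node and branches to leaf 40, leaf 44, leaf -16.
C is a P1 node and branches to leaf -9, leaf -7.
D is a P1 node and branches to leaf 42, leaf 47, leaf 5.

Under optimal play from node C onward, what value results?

-7

C (P1): max(-9, -7) = -7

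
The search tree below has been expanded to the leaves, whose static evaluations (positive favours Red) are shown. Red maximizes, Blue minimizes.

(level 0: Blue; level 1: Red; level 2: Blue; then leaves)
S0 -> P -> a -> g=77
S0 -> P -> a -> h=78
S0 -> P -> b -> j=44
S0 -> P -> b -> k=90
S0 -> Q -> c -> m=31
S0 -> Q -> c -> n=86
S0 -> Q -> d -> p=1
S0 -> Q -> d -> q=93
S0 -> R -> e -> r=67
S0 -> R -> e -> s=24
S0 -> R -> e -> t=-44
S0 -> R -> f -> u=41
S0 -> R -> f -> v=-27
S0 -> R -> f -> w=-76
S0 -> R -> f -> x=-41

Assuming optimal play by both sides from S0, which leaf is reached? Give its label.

a (Blue): min(77, 78) = 77
b (Blue): min(44, 90) = 44
P (Red): max(77, 44) = 77
c (Blue): min(31, 86) = 31
d (Blue): min(1, 93) = 1
Q (Red): max(31, 1) = 31
e (Blue): min(67, 24, -44) = -44
f (Blue): min(41, -27, -76, -41) = -76
R (Red): max(-44, -76) = -44
S0 (Blue): min(77, 31, -44) = -44
At S0, Blue picks R (lowest: -44).
At R, Red picks e (highest: -44).
At e, Blue picks t (lowest: -44).
Terminal value -44.

t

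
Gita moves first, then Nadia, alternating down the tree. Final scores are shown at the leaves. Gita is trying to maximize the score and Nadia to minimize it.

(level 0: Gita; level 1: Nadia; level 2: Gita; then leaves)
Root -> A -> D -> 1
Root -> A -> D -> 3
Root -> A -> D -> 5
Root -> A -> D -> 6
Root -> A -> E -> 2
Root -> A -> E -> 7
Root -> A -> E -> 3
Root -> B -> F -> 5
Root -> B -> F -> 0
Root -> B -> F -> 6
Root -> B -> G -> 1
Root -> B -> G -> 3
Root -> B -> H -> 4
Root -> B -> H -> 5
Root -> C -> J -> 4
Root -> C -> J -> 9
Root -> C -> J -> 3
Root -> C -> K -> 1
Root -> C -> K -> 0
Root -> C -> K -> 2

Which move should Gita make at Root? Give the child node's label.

A

D (Gita): max(1, 3, 5, 6) = 6
E (Gita): max(2, 7, 3) = 7
A (Nadia): min(6, 7) = 6
F (Gita): max(5, 0, 6) = 6
G (Gita): max(1, 3) = 3
H (Gita): max(4, 5) = 5
B (Nadia): min(6, 3, 5) = 3
J (Gita): max(4, 9, 3) = 9
K (Gita): max(1, 0, 2) = 2
C (Nadia): min(9, 2) = 2
Root (Gita): max(6, 3, 2) = 6
Gita at Root wants the highest of {A=6, B=3, C=2}, so chooses A.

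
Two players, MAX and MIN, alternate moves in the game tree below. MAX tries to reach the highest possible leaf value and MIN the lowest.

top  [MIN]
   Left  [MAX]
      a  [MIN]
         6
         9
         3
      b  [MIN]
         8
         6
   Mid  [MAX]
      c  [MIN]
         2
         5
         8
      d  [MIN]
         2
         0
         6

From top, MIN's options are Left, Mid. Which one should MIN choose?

Mid

a (MIN): min(6, 9, 3) = 3
b (MIN): min(8, 6) = 6
Left (MAX): max(3, 6) = 6
c (MIN): min(2, 5, 8) = 2
d (MIN): min(2, 0, 6) = 0
Mid (MAX): max(2, 0) = 2
top (MIN): min(6, 2) = 2
MIN at top wants the lowest of {Left=6, Mid=2}, so chooses Mid.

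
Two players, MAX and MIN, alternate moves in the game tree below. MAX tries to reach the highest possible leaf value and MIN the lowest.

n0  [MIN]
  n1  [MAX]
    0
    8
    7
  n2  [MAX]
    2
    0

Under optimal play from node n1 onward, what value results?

n1 (MAX): max(0, 8, 7) = 8

8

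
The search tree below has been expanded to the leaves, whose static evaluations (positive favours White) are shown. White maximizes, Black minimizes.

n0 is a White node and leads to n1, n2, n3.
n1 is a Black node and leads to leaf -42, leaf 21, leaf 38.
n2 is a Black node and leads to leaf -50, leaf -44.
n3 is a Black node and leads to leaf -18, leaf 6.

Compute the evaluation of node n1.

-42

n1 (Black): min(-42, 21, 38) = -42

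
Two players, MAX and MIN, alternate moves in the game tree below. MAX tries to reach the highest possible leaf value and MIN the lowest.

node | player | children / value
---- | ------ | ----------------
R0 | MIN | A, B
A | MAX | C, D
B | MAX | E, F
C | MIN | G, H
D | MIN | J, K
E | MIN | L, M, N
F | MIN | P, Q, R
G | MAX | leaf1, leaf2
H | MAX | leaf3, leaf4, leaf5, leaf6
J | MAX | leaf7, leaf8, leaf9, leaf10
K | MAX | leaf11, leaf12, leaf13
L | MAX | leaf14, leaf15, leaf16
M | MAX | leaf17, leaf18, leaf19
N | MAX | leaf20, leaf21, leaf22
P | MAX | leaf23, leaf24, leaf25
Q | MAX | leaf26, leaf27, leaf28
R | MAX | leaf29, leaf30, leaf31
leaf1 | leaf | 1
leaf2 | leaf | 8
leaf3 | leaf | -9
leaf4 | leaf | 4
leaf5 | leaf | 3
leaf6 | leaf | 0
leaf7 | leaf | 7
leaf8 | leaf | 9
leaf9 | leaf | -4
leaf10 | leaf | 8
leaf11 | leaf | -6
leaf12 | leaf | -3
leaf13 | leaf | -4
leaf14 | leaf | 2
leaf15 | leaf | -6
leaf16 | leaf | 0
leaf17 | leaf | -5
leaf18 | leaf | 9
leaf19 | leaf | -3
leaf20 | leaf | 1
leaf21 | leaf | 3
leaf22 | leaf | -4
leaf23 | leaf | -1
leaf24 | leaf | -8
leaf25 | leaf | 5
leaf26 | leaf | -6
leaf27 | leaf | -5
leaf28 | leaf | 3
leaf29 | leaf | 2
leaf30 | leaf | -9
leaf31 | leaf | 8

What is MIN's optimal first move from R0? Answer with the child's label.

B

G (MAX): max(1, 8) = 8
H (MAX): max(-9, 4, 3, 0) = 4
C (MIN): min(8, 4) = 4
J (MAX): max(7, 9, -4, 8) = 9
K (MAX): max(-6, -3, -4) = -3
D (MIN): min(9, -3) = -3
A (MAX): max(4, -3) = 4
L (MAX): max(2, -6, 0) = 2
M (MAX): max(-5, 9, -3) = 9
N (MAX): max(1, 3, -4) = 3
E (MIN): min(2, 9, 3) = 2
P (MAX): max(-1, -8, 5) = 5
Q (MAX): max(-6, -5, 3) = 3
R (MAX): max(2, -9, 8) = 8
F (MIN): min(5, 3, 8) = 3
B (MAX): max(2, 3) = 3
R0 (MIN): min(4, 3) = 3
MIN at R0 wants the lowest of {A=4, B=3}, so chooses B.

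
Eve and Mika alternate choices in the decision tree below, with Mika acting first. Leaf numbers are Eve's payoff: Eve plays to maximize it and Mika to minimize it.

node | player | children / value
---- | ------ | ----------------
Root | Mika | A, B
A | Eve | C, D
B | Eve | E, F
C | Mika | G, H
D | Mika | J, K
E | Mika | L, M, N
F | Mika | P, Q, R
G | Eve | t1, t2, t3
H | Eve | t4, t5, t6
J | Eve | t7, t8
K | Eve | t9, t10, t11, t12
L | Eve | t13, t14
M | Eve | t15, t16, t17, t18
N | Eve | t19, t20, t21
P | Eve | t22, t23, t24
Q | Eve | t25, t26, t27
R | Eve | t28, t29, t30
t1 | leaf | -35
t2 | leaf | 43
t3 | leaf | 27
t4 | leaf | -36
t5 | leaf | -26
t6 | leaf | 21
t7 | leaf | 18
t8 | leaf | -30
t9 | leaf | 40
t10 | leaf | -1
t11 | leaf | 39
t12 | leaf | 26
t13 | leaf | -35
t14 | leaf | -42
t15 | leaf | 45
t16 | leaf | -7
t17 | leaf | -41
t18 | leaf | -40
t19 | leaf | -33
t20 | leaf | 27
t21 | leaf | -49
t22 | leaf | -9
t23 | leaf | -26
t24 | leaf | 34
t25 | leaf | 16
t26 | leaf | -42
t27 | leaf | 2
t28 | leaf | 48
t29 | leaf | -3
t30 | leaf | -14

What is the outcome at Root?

16

G (Eve): max(-35, 43, 27) = 43
H (Eve): max(-36, -26, 21) = 21
C (Mika): min(43, 21) = 21
J (Eve): max(18, -30) = 18
K (Eve): max(40, -1, 39, 26) = 40
D (Mika): min(18, 40) = 18
A (Eve): max(21, 18) = 21
L (Eve): max(-35, -42) = -35
M (Eve): max(45, -7, -41, -40) = 45
N (Eve): max(-33, 27, -49) = 27
E (Mika): min(-35, 45, 27) = -35
P (Eve): max(-9, -26, 34) = 34
Q (Eve): max(16, -42, 2) = 16
R (Eve): max(48, -3, -14) = 48
F (Mika): min(34, 16, 48) = 16
B (Eve): max(-35, 16) = 16
Root (Mika): min(21, 16) = 16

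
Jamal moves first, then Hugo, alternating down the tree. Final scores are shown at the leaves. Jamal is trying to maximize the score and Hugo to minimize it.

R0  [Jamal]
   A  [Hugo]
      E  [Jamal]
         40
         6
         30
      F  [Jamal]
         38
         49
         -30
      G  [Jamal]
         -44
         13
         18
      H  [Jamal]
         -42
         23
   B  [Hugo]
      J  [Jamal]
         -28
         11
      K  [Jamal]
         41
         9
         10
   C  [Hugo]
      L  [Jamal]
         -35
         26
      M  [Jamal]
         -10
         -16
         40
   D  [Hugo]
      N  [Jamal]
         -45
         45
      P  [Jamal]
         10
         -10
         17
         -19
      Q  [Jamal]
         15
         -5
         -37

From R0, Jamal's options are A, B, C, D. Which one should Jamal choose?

C

E (Jamal): max(40, 6, 30) = 40
F (Jamal): max(38, 49, -30) = 49
G (Jamal): max(-44, 13, 18) = 18
H (Jamal): max(-42, 23) = 23
A (Hugo): min(40, 49, 18, 23) = 18
J (Jamal): max(-28, 11) = 11
K (Jamal): max(41, 9, 10) = 41
B (Hugo): min(11, 41) = 11
L (Jamal): max(-35, 26) = 26
M (Jamal): max(-10, -16, 40) = 40
C (Hugo): min(26, 40) = 26
N (Jamal): max(-45, 45) = 45
P (Jamal): max(10, -10, 17, -19) = 17
Q (Jamal): max(15, -5, -37) = 15
D (Hugo): min(45, 17, 15) = 15
R0 (Jamal): max(18, 11, 26, 15) = 26
Jamal at R0 wants the highest of {A=18, B=11, C=26, D=15}, so chooses C.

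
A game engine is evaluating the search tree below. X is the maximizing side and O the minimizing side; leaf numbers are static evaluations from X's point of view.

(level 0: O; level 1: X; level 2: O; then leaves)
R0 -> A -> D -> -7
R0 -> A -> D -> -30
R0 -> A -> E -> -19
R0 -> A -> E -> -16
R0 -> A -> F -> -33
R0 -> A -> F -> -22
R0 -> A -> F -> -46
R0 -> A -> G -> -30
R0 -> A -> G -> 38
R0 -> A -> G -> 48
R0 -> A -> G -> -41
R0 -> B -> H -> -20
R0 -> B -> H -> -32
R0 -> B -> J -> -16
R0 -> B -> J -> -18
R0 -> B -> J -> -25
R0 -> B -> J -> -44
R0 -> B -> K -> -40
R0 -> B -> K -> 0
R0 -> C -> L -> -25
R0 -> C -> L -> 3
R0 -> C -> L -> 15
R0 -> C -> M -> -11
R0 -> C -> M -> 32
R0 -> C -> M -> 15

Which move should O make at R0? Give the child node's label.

B

D (O): min(-7, -30) = -30
E (O): min(-19, -16) = -19
F (O): min(-33, -22, -46) = -46
G (O): min(-30, 38, 48, -41) = -41
A (X): max(-30, -19, -46, -41) = -19
H (O): min(-20, -32) = -32
J (O): min(-16, -18, -25, -44) = -44
K (O): min(-40, 0) = -40
B (X): max(-32, -44, -40) = -32
L (O): min(-25, 3, 15) = -25
M (O): min(-11, 32, 15) = -11
C (X): max(-25, -11) = -11
R0 (O): min(-19, -32, -11) = -32
O at R0 wants the lowest of {A=-19, B=-32, C=-11}, so chooses B.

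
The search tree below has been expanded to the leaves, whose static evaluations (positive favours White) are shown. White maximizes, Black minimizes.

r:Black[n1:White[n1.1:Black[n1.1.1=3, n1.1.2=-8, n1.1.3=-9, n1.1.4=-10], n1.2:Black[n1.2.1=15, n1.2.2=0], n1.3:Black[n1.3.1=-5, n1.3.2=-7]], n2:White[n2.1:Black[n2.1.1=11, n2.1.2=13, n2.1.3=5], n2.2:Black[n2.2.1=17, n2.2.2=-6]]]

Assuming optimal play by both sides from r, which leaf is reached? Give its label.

n1.1 (Black): min(3, -8, -9, -10) = -10
n1.2 (Black): min(15, 0) = 0
n1.3 (Black): min(-5, -7) = -7
n1 (White): max(-10, 0, -7) = 0
n2.1 (Black): min(11, 13, 5) = 5
n2.2 (Black): min(17, -6) = -6
n2 (White): max(5, -6) = 5
r (Black): min(0, 5) = 0
At r, Black picks n1 (lowest: 0).
At n1, White picks n1.2 (highest: 0).
At n1.2, Black picks n1.2.2 (lowest: 0).
Terminal value 0.

n1.2.2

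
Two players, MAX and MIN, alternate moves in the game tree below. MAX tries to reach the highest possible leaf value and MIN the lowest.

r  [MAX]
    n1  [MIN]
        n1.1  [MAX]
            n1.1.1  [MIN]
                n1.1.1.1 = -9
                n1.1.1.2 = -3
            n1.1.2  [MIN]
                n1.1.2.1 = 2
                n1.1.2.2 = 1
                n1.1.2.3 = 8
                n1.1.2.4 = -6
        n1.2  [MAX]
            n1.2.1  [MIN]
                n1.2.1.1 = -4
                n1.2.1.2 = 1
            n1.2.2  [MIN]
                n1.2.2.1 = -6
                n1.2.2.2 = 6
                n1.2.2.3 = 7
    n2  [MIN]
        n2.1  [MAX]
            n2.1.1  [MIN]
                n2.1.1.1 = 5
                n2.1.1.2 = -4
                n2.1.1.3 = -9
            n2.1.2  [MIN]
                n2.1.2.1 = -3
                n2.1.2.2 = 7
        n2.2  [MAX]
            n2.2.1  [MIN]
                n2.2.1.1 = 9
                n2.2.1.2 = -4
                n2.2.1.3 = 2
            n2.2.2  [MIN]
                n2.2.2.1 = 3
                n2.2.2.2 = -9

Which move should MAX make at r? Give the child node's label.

n2

n1.1.1 (MIN): min(-9, -3) = -9
n1.1.2 (MIN): min(2, 1, 8, -6) = -6
n1.1 (MAX): max(-9, -6) = -6
n1.2.1 (MIN): min(-4, 1) = -4
n1.2.2 (MIN): min(-6, 6, 7) = -6
n1.2 (MAX): max(-4, -6) = -4
n1 (MIN): min(-6, -4) = -6
n2.1.1 (MIN): min(5, -4, -9) = -9
n2.1.2 (MIN): min(-3, 7) = -3
n2.1 (MAX): max(-9, -3) = -3
n2.2.1 (MIN): min(9, -4, 2) = -4
n2.2.2 (MIN): min(3, -9) = -9
n2.2 (MAX): max(-4, -9) = -4
n2 (MIN): min(-3, -4) = -4
r (MAX): max(-6, -4) = -4
MAX at r wants the highest of {n1=-6, n2=-4}, so chooses n2.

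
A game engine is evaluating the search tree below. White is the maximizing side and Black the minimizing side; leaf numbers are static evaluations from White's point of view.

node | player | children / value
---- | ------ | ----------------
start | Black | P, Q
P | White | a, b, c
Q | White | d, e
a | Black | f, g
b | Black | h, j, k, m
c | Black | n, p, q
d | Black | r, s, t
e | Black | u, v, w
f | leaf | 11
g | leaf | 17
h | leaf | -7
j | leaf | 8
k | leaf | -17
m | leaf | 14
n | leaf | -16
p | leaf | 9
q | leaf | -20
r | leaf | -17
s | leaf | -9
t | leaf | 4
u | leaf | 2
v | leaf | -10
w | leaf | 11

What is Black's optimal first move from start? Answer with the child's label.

a (Black): min(11, 17) = 11
b (Black): min(-7, 8, -17, 14) = -17
c (Black): min(-16, 9, -20) = -20
P (White): max(11, -17, -20) = 11
d (Black): min(-17, -9, 4) = -17
e (Black): min(2, -10, 11) = -10
Q (White): max(-17, -10) = -10
start (Black): min(11, -10) = -10
Black at start wants the lowest of {P=11, Q=-10}, so chooses Q.

Q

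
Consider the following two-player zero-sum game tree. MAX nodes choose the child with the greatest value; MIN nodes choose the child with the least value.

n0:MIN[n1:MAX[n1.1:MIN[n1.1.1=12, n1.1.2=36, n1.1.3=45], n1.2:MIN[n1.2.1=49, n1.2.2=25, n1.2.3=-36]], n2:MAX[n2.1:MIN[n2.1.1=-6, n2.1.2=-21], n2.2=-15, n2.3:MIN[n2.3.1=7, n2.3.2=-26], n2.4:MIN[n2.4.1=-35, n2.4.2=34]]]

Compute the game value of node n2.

-15

n2.1 (MIN): min(-6, -21) = -21
n2.3 (MIN): min(7, -26) = -26
n2.4 (MIN): min(-35, 34) = -35
n2 (MAX): max(-21, -15, -26, -35) = -15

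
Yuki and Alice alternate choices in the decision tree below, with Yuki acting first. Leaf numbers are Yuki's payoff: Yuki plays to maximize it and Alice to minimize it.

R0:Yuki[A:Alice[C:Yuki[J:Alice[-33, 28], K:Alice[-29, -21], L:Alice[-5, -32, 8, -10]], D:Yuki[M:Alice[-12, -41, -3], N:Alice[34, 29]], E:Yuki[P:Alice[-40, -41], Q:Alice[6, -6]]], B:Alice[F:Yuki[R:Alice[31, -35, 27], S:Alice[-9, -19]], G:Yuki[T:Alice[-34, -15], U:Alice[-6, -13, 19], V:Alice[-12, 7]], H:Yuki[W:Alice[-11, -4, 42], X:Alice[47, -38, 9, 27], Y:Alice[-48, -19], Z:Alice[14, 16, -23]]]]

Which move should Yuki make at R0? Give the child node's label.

J (Alice): min(-33, 28) = -33
K (Alice): min(-29, -21) = -29
L (Alice): min(-5, -32, 8, -10) = -32
C (Yuki): max(-33, -29, -32) = -29
M (Alice): min(-12, -41, -3) = -41
N (Alice): min(34, 29) = 29
D (Yuki): max(-41, 29) = 29
P (Alice): min(-40, -41) = -41
Q (Alice): min(6, -6) = -6
E (Yuki): max(-41, -6) = -6
A (Alice): min(-29, 29, -6) = -29
R (Alice): min(31, -35, 27) = -35
S (Alice): min(-9, -19) = -19
F (Yuki): max(-35, -19) = -19
T (Alice): min(-34, -15) = -34
U (Alice): min(-6, -13, 19) = -13
V (Alice): min(-12, 7) = -12
G (Yuki): max(-34, -13, -12) = -12
W (Alice): min(-11, -4, 42) = -11
X (Alice): min(47, -38, 9, 27) = -38
Y (Alice): min(-48, -19) = -48
Z (Alice): min(14, 16, -23) = -23
H (Yuki): max(-11, -38, -48, -23) = -11
B (Alice): min(-19, -12, -11) = -19
R0 (Yuki): max(-29, -19) = -19
Yuki at R0 wants the highest of {A=-29, B=-19}, so chooses B.

B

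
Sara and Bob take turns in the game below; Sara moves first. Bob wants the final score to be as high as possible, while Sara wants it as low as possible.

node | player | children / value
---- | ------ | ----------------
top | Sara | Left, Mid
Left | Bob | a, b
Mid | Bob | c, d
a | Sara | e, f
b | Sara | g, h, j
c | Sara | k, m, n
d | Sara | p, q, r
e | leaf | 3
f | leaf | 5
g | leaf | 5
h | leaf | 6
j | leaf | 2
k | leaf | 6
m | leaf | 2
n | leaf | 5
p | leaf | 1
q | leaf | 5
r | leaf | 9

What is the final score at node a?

a (Sara): min(3, 5) = 3

3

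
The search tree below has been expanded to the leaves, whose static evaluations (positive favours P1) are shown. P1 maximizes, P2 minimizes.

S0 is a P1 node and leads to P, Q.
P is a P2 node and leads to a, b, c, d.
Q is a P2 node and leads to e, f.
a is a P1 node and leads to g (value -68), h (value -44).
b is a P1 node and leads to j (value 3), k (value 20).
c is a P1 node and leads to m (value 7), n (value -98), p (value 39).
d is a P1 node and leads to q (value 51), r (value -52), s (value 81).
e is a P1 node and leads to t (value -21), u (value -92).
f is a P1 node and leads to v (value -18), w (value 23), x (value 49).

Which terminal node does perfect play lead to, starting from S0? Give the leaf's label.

t

a (P1): max(-68, -44) = -44
b (P1): max(3, 20) = 20
c (P1): max(7, -98, 39) = 39
d (P1): max(51, -52, 81) = 81
P (P2): min(-44, 20, 39, 81) = -44
e (P1): max(-21, -92) = -21
f (P1): max(-18, 23, 49) = 49
Q (P2): min(-21, 49) = -21
S0 (P1): max(-44, -21) = -21
At S0, P1 picks Q (highest: -21).
At Q, P2 picks e (lowest: -21).
At e, P1 picks t (highest: -21).
Terminal value -21.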